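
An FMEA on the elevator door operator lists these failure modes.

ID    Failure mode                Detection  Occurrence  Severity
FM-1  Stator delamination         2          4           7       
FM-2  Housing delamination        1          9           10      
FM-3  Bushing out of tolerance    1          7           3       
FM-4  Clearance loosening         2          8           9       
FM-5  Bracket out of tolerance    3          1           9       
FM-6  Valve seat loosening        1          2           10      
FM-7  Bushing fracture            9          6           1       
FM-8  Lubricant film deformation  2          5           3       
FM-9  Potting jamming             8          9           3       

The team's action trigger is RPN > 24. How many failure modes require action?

7

RPN = Severity × Occurrence × Detection:
  FM-1: 7 × 4 × 2 = 56
  FM-2: 10 × 9 × 1 = 90
  FM-3: 3 × 7 × 1 = 21
  FM-4: 9 × 8 × 2 = 144
  FM-5: 9 × 1 × 3 = 27
  FM-6: 10 × 2 × 1 = 20
  FM-7: 1 × 6 × 9 = 54
  FM-8: 3 × 5 × 2 = 30
  FM-9: 3 × 9 × 8 = 216
Modes with RPN > 24: FM-1 (56), FM-2 (90), FM-4 (144), FM-5 (27), FM-7 (54), FM-8 (30), FM-9 (216) → 7.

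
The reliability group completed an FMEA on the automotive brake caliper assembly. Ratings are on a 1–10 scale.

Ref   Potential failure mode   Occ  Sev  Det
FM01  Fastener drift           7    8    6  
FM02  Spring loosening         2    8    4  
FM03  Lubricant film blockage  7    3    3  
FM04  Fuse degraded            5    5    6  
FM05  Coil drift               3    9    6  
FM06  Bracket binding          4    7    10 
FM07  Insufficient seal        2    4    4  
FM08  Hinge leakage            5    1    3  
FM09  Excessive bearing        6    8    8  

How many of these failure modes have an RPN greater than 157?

4

RPN = Severity × Occurrence × Detection:
  FM01: 8 × 7 × 6 = 336
  FM02: 8 × 2 × 4 = 64
  FM03: 3 × 7 × 3 = 63
  FM04: 5 × 5 × 6 = 150
  FM05: 9 × 3 × 6 = 162
  FM06: 7 × 4 × 10 = 280
  FM07: 4 × 2 × 4 = 32
  FM08: 1 × 5 × 3 = 15
  FM09: 8 × 6 × 8 = 384
Modes with RPN > 157: FM01 (336), FM05 (162), FM06 (280), FM09 (384) → 4.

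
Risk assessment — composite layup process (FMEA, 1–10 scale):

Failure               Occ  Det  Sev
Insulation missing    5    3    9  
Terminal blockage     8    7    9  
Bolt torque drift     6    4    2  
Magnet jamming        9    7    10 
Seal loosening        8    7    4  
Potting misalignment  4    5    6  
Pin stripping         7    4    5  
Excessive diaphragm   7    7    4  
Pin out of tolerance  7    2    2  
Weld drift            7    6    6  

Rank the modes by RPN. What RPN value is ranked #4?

224

RPN = Severity × Occurrence × Detection:
  Insulation missing: 9 × 5 × 3 = 135
  Terminal blockage: 9 × 8 × 7 = 504
  Bolt torque drift: 2 × 6 × 4 = 48
  Magnet jamming: 10 × 9 × 7 = 630
  Seal loosening: 4 × 8 × 7 = 224
  Potting misalignment: 6 × 4 × 5 = 120
  Pin stripping: 5 × 7 × 4 = 140
  Excessive diaphragm: 4 × 7 × 7 = 196
  Pin out of tolerance: 2 × 7 × 2 = 28
  Weld drift: 6 × 7 × 6 = 252
Sorted descending: 630, 504, 252, 224, 196, 140, 135, 120, 48, 28.
The fourth-highest RPN is 224 (Seal loosening).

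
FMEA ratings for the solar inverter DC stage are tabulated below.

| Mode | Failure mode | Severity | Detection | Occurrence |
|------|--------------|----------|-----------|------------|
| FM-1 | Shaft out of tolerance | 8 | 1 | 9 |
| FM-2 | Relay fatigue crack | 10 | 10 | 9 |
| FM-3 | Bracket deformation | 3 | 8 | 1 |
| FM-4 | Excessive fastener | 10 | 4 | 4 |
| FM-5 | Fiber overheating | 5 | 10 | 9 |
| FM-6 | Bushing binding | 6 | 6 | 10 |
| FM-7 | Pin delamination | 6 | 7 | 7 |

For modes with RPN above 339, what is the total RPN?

1710

RPN = Severity × Occurrence × Detection:
  FM-1: 8 × 9 × 1 = 72
  FM-2: 10 × 9 × 10 = 900
  FM-3: 3 × 1 × 8 = 24
  FM-4: 10 × 4 × 4 = 160
  FM-5: 5 × 9 × 10 = 450
  FM-6: 6 × 10 × 6 = 360
  FM-7: 6 × 7 × 7 = 294
RPN > 339: FM-2 (900), FM-5 (450), FM-6 (360).
Sum: 900 + 450 + 360 = 1710.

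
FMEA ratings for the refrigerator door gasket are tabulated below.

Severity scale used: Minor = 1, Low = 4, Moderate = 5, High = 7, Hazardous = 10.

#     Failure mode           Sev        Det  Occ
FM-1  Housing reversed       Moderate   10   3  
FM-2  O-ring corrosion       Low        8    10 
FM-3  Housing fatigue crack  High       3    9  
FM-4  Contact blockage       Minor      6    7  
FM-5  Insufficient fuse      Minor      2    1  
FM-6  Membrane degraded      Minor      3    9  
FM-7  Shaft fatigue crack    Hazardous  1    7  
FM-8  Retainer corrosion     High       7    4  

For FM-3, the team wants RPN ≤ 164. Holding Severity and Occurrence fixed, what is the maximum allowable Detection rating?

2

FM-3: S=7, O=9, D=3 → current RPN = 189.
Fixed product = 63. Need 63 × D ≤ 164, so D ≤ 164/63 = 2.60.
Maximum integer Detection rating = 2 (gives RPN 126; D=3 would give 189 > 164).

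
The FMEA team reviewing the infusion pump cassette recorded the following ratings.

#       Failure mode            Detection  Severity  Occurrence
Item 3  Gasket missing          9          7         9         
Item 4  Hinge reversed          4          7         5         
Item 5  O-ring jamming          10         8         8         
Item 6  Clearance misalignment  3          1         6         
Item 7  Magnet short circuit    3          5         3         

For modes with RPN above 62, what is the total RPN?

RPN = Severity × Occurrence × Detection:
  Item 3: 7 × 9 × 9 = 567
  Item 4: 7 × 5 × 4 = 140
  Item 5: 8 × 8 × 10 = 640
  Item 6: 1 × 6 × 3 = 18
  Item 7: 5 × 3 × 3 = 45
RPN > 62: Item 3 (567), Item 4 (140), Item 5 (640).
Sum: 567 + 140 + 640 = 1347.

1347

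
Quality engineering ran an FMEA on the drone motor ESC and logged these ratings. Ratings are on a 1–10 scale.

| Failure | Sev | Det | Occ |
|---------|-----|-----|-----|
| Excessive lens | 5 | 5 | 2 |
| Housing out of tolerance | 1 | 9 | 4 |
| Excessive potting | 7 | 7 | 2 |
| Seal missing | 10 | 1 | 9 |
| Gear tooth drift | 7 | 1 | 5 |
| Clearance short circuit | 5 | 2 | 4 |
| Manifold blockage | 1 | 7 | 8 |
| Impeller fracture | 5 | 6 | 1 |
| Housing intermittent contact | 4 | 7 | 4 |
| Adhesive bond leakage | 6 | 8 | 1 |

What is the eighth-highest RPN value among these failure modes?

RPN = Severity × Occurrence × Detection:
  Excessive lens: 5 × 2 × 5 = 50
  Housing out of tolerance: 1 × 4 × 9 = 36
  Excessive potting: 7 × 2 × 7 = 98
  Seal missing: 10 × 9 × 1 = 90
  Gear tooth drift: 7 × 5 × 1 = 35
  Clearance short circuit: 5 × 4 × 2 = 40
  Manifold blockage: 1 × 8 × 7 = 56
  Impeller fracture: 5 × 1 × 6 = 30
  Housing intermittent contact: 4 × 4 × 7 = 112
  Adhesive bond leakage: 6 × 1 × 8 = 48
Sorted descending: 112, 98, 90, 56, 50, 48, 40, 36, 35, 30.
The eighth-highest RPN is 36 (Housing out of tolerance).

36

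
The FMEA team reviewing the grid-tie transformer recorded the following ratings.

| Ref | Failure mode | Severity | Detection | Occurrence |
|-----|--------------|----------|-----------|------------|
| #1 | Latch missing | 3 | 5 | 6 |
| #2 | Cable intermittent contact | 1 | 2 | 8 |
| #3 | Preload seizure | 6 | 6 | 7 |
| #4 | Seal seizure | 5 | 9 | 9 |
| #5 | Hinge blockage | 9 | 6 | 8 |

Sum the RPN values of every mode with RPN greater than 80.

1179

RPN = Severity × Occurrence × Detection:
  #1: 3 × 6 × 5 = 90
  #2: 1 × 8 × 2 = 16
  #3: 6 × 7 × 6 = 252
  #4: 5 × 9 × 9 = 405
  #5: 9 × 8 × 6 = 432
RPN > 80: #1 (90), #3 (252), #4 (405), #5 (432).
Sum: 90 + 252 + 405 + 432 = 1179.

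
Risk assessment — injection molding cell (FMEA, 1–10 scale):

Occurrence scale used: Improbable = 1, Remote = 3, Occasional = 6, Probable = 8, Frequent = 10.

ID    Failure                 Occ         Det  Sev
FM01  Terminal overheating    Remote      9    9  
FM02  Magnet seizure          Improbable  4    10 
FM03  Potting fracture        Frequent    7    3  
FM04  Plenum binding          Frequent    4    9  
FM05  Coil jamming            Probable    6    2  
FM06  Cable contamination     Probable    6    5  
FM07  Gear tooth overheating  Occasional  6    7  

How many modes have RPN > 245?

RPN = Severity × Occurrence × Detection:
  FM01: 9 × 3 × 9 = 243
  FM02: 10 × 1 × 4 = 40
  FM03: 3 × 10 × 7 = 210
  FM04: 9 × 10 × 4 = 360
  FM05: 2 × 8 × 6 = 96
  FM06: 5 × 8 × 6 = 240
  FM07: 7 × 6 × 6 = 252
Modes with RPN > 245: FM04 (360), FM07 (252) → 2.

2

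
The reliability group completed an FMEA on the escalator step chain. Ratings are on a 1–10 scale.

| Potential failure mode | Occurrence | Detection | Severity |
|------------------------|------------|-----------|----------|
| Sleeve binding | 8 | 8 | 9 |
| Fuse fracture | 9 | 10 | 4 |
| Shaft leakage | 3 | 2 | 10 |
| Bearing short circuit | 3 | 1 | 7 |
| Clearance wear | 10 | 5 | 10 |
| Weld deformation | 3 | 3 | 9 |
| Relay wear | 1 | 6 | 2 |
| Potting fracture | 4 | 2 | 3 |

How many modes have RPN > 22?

6

RPN = Severity × Occurrence × Detection:
  Sleeve binding: 9 × 8 × 8 = 576
  Fuse fracture: 4 × 9 × 10 = 360
  Shaft leakage: 10 × 3 × 2 = 60
  Bearing short circuit: 7 × 3 × 1 = 21
  Clearance wear: 10 × 10 × 5 = 500
  Weld deformation: 9 × 3 × 3 = 81
  Relay wear: 2 × 1 × 6 = 12
  Potting fracture: 3 × 4 × 2 = 24
Modes with RPN > 22: Sleeve binding (576), Fuse fracture (360), Shaft leakage (60), Clearance wear (500), Weld deformation (81), Potting fracture (24) → 6.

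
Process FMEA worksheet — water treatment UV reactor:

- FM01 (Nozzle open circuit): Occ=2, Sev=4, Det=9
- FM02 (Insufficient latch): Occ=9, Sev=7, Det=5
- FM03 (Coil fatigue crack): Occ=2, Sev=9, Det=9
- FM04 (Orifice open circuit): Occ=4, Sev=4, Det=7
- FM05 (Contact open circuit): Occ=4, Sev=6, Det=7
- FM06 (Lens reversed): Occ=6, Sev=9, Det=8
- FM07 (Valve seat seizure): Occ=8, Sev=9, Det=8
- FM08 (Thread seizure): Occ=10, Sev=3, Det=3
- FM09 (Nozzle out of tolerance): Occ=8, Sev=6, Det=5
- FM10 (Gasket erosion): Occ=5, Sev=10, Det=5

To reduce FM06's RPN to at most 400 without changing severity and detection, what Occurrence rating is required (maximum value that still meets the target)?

FM06: S=9, O=6, D=8 → current RPN = 432.
Fixed product = 72. Need 72 × O ≤ 400, so O ≤ 400/72 = 5.56.
Maximum integer Occurrence rating = 5 (gives RPN 360; O=6 would give 432 > 400).

5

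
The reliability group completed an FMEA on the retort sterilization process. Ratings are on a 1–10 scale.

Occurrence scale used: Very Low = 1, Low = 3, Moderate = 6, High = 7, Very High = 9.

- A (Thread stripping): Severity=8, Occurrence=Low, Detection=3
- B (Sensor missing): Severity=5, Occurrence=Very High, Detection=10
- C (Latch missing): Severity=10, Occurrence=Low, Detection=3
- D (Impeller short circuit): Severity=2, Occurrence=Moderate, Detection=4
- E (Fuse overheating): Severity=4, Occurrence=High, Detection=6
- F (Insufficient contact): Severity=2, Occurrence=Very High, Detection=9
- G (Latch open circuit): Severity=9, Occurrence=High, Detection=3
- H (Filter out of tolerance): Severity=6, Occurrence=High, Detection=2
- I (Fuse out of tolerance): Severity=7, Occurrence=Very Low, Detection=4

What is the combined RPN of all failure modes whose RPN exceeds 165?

807

RPN = Severity × Occurrence × Detection:
  A: 8 × 3 × 3 = 72
  B: 5 × 9 × 10 = 450
  C: 10 × 3 × 3 = 90
  D: 2 × 6 × 4 = 48
  E: 4 × 7 × 6 = 168
  F: 2 × 9 × 9 = 162
  G: 9 × 7 × 3 = 189
  H: 6 × 7 × 2 = 84
  I: 7 × 1 × 4 = 28
RPN > 165: B (450), E (168), G (189).
Sum: 450 + 168 + 189 = 807.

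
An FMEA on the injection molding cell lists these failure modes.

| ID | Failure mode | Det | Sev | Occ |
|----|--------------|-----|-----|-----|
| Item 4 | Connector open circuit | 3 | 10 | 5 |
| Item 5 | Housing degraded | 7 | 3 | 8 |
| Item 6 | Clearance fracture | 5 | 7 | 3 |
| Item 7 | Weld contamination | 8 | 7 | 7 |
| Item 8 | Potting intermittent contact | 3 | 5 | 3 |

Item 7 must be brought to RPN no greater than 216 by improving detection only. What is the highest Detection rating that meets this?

4

Item 7: S=7, O=7, D=8 → current RPN = 392.
Fixed product = 49. Need 49 × D ≤ 216, so D ≤ 216/49 = 4.41.
Maximum integer Detection rating = 4 (gives RPN 196; D=5 would give 245 > 216).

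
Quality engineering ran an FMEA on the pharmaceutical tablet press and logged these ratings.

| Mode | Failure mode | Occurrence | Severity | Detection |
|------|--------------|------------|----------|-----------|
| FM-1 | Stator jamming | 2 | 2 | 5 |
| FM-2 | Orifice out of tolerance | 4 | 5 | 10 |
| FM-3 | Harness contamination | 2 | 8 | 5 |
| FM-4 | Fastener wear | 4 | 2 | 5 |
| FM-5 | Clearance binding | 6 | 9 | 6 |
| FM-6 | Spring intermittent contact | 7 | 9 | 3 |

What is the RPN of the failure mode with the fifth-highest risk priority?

RPN = Severity × Occurrence × Detection:
  FM-1: 2 × 2 × 5 = 20
  FM-2: 5 × 4 × 10 = 200
  FM-3: 8 × 2 × 5 = 80
  FM-4: 2 × 4 × 5 = 40
  FM-5: 9 × 6 × 6 = 324
  FM-6: 9 × 7 × 3 = 189
Sorted descending: 324, 200, 189, 80, 40, 20.
The fifth-highest RPN is 40 (FM-4).

40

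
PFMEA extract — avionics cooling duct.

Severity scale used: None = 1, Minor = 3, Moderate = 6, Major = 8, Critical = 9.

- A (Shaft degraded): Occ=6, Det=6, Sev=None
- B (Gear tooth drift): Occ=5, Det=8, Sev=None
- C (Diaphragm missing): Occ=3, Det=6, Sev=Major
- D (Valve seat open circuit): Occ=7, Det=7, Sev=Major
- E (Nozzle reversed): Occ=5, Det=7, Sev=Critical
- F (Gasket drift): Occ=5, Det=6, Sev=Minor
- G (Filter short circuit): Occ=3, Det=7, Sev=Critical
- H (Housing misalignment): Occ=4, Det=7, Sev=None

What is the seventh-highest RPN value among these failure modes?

36

RPN = Severity × Occurrence × Detection:
  A: 1 × 6 × 6 = 36
  B: 1 × 5 × 8 = 40
  C: 8 × 3 × 6 = 144
  D: 8 × 7 × 7 = 392
  E: 9 × 5 × 7 = 315
  F: 3 × 5 × 6 = 90
  G: 9 × 3 × 7 = 189
  H: 1 × 4 × 7 = 28
Sorted descending: 392, 315, 189, 144, 90, 40, 36, 28.
The seventh-highest RPN is 36 (A).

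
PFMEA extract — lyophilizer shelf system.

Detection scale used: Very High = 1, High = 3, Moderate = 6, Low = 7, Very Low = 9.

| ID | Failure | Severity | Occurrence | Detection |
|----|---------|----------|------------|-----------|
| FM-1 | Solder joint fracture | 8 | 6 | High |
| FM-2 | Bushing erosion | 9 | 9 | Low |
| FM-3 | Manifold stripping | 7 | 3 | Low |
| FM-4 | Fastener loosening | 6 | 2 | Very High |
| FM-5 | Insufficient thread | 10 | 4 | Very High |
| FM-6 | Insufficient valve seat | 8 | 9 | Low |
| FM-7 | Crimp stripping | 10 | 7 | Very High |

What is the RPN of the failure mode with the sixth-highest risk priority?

RPN = Severity × Occurrence × Detection:
  FM-1: 8 × 6 × 3 = 144
  FM-2: 9 × 9 × 7 = 567
  FM-3: 7 × 3 × 7 = 147
  FM-4: 6 × 2 × 1 = 12
  FM-5: 10 × 4 × 1 = 40
  FM-6: 8 × 9 × 7 = 504
  FM-7: 10 × 7 × 1 = 70
Sorted descending: 567, 504, 147, 144, 70, 40, 12.
The sixth-highest RPN is 40 (FM-5).

40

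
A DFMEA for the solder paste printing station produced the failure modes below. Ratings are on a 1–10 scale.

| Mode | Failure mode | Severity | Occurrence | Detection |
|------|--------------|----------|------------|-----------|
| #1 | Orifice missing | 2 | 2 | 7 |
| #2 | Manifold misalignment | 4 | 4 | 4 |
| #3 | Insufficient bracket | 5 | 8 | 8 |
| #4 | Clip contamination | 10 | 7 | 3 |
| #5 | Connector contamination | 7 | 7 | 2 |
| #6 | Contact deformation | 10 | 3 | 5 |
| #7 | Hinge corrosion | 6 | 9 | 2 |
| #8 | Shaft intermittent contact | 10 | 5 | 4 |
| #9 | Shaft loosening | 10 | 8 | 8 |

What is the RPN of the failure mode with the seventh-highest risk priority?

98

RPN = Severity × Occurrence × Detection:
  #1: 2 × 2 × 7 = 28
  #2: 4 × 4 × 4 = 64
  #3: 5 × 8 × 8 = 320
  #4: 10 × 7 × 3 = 210
  #5: 7 × 7 × 2 = 98
  #6: 10 × 3 × 5 = 150
  #7: 6 × 9 × 2 = 108
  #8: 10 × 5 × 4 = 200
  #9: 10 × 8 × 8 = 640
Sorted descending: 640, 320, 210, 200, 150, 108, 98, 64, 28.
The seventh-highest RPN is 98 (#5).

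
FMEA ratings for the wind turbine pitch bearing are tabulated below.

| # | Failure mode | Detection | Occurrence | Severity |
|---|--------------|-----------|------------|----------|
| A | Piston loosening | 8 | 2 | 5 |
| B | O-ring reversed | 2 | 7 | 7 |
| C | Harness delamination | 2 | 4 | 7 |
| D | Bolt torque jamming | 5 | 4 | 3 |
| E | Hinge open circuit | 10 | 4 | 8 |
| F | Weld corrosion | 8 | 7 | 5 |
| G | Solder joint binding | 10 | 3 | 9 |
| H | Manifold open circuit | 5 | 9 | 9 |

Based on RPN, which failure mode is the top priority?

RPN = Severity × Occurrence × Detection:
  A: 5 × 2 × 8 = 80
  B: 7 × 7 × 2 = 98
  C: 7 × 4 × 2 = 56
  D: 3 × 4 × 5 = 60
  E: 8 × 4 × 10 = 320
  F: 5 × 7 × 8 = 280
  G: 9 × 3 × 10 = 270
  H: 9 × 9 × 5 = 405
Highest RPN is 405 → H.

H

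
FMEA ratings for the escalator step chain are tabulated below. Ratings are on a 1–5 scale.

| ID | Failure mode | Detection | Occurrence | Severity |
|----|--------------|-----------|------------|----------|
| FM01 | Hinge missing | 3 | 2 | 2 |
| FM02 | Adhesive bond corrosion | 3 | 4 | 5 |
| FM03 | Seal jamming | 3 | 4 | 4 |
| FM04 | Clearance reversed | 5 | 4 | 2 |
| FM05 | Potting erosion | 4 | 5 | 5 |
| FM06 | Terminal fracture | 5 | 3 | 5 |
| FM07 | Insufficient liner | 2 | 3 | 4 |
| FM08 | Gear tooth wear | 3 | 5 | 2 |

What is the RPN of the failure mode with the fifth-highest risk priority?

RPN = Severity × Occurrence × Detection:
  FM01: 2 × 2 × 3 = 12
  FM02: 5 × 4 × 3 = 60
  FM03: 4 × 4 × 3 = 48
  FM04: 2 × 4 × 5 = 40
  FM05: 5 × 5 × 4 = 100
  FM06: 5 × 3 × 5 = 75
  FM07: 4 × 3 × 2 = 24
  FM08: 2 × 5 × 3 = 30
Sorted descending: 100, 75, 60, 48, 40, 30, 24, 12.
The fifth-highest RPN is 40 (FM04).

40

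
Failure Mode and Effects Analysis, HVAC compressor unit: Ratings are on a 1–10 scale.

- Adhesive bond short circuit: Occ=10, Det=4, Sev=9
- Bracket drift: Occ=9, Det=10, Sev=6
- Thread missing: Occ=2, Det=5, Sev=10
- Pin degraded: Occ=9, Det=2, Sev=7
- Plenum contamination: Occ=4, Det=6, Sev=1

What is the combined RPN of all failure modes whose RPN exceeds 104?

RPN = Severity × Occurrence × Detection:
  Adhesive bond short circuit: 9 × 10 × 4 = 360
  Bracket drift: 6 × 9 × 10 = 540
  Thread missing: 10 × 2 × 5 = 100
  Pin degraded: 7 × 9 × 2 = 126
  Plenum contamination: 1 × 4 × 6 = 24
RPN > 104: Adhesive bond short circuit (360), Bracket drift (540), Pin degraded (126).
Sum: 360 + 540 + 126 = 1026.

1026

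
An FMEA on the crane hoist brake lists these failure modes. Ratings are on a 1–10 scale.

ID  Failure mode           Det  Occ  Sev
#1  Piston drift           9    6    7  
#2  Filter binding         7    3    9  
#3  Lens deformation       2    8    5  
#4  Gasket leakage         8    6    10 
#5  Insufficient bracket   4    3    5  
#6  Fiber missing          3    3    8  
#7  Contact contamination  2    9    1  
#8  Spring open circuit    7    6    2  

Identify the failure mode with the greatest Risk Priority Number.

#4

RPN = Severity × Occurrence × Detection:
  #1: 7 × 6 × 9 = 378
  #2: 9 × 3 × 7 = 189
  #3: 5 × 8 × 2 = 80
  #4: 10 × 6 × 8 = 480
  #5: 5 × 3 × 4 = 60
  #6: 8 × 3 × 3 = 72
  #7: 1 × 9 × 2 = 18
  #8: 2 × 6 × 7 = 84
Highest RPN is 480 → #4.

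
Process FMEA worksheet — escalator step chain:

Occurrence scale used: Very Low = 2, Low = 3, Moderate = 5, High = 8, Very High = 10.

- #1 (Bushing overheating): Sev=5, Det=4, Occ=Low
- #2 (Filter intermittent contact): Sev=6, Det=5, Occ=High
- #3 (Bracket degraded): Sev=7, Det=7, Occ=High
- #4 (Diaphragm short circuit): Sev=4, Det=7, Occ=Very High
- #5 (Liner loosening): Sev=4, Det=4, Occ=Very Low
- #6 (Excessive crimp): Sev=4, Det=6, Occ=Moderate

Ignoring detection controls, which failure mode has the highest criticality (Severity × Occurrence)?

Criticality = Severity × Occurrence:
  #1: 5 × 3 = 15
  #2: 6 × 8 = 48
  #3: 7 × 8 = 56
  #4: 4 × 10 = 40
  #5: 4 × 2 = 8
  #6: 4 × 5 = 20
Highest criticality is 56 → #3.

#3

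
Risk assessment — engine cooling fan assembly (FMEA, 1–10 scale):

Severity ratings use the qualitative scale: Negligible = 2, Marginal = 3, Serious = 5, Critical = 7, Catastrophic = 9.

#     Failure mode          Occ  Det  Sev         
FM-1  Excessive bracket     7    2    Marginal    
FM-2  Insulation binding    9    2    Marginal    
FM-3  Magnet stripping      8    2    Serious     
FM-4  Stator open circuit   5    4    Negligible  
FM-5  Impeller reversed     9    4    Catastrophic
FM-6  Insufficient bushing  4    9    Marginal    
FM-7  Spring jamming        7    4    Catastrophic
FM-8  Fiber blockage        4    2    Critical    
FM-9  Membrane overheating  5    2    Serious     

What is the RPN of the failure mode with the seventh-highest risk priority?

50

RPN = Severity × Occurrence × Detection:
  FM-1: 3 × 7 × 2 = 42
  FM-2: 3 × 9 × 2 = 54
  FM-3: 5 × 8 × 2 = 80
  FM-4: 2 × 5 × 4 = 40
  FM-5: 9 × 9 × 4 = 324
  FM-6: 3 × 4 × 9 = 108
  FM-7: 9 × 7 × 4 = 252
  FM-8: 7 × 4 × 2 = 56
  FM-9: 5 × 5 × 2 = 50
Sorted descending: 324, 252, 108, 80, 56, 54, 50, 42, 40.
The seventh-highest RPN is 50 (FM-9).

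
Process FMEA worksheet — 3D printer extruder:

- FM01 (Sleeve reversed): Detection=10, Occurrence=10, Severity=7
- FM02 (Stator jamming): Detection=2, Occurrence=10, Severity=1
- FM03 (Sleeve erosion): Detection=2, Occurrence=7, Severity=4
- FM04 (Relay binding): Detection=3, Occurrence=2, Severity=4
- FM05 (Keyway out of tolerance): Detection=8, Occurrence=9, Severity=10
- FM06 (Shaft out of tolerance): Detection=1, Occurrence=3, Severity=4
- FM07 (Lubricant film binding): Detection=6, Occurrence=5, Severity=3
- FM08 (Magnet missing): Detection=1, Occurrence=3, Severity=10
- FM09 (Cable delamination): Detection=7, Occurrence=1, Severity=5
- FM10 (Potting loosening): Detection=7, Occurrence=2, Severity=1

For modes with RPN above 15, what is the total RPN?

RPN = Severity × Occurrence × Detection:
  FM01: 7 × 10 × 10 = 700
  FM02: 1 × 10 × 2 = 20
  FM03: 4 × 7 × 2 = 56
  FM04: 4 × 2 × 3 = 24
  FM05: 10 × 9 × 8 = 720
  FM06: 4 × 3 × 1 = 12
  FM07: 3 × 5 × 6 = 90
  FM08: 10 × 3 × 1 = 30
  FM09: 5 × 1 × 7 = 35
  FM10: 1 × 2 × 7 = 14
RPN > 15: FM01 (700), FM02 (20), FM03 (56), FM04 (24), FM05 (720), FM07 (90), FM08 (30), FM09 (35).
Sum: 700 + 20 + 56 + 24 + 720 + 90 + 30 + 35 = 1675.

1675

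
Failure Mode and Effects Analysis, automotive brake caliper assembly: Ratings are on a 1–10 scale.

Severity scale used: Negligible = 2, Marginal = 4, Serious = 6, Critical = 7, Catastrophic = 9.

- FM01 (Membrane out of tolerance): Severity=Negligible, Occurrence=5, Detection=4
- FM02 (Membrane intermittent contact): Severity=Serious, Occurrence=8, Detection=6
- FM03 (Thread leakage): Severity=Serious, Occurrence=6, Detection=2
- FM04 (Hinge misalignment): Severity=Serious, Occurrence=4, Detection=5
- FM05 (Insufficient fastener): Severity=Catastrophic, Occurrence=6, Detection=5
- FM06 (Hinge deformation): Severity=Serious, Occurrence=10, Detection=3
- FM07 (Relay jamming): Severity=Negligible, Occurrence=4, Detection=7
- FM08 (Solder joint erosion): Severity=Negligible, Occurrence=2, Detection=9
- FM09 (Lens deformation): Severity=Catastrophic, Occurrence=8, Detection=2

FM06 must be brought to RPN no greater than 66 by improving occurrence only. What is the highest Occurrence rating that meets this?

FM06: S=6, O=10, D=3 → current RPN = 180.
Fixed product = 18. Need 18 × O ≤ 66, so O ≤ 66/18 = 3.67.
Maximum integer Occurrence rating = 3 (gives RPN 54; O=4 would give 72 > 66).

3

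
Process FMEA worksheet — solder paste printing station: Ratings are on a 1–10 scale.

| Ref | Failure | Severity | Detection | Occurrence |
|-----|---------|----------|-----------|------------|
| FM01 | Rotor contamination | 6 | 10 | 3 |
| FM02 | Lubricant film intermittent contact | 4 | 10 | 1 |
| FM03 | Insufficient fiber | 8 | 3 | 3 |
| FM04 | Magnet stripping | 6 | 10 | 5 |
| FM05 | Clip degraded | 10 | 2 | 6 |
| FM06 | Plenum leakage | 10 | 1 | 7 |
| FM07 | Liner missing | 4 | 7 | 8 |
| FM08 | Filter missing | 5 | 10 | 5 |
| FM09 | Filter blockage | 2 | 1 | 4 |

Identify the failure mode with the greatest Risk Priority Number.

RPN = Severity × Occurrence × Detection:
  FM01: 6 × 3 × 10 = 180
  FM02: 4 × 1 × 10 = 40
  FM03: 8 × 3 × 3 = 72
  FM04: 6 × 5 × 10 = 300
  FM05: 10 × 6 × 2 = 120
  FM06: 10 × 7 × 1 = 70
  FM07: 4 × 8 × 7 = 224
  FM08: 5 × 5 × 10 = 250
  FM09: 2 × 4 × 1 = 8
Highest RPN is 300 → FM04.

FM04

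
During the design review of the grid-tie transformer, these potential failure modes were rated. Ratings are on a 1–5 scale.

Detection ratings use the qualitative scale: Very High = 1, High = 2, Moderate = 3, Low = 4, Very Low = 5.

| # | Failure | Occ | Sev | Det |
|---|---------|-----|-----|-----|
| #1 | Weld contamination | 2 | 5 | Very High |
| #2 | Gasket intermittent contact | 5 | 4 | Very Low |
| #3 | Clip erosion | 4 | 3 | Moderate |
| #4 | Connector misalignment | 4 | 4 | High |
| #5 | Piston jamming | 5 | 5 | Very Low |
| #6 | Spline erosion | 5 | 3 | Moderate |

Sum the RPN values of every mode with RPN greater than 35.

306

RPN = Severity × Occurrence × Detection:
  #1: 5 × 2 × 1 = 10
  #2: 4 × 5 × 5 = 100
  #3: 3 × 4 × 3 = 36
  #4: 4 × 4 × 2 = 32
  #5: 5 × 5 × 5 = 125
  #6: 3 × 5 × 3 = 45
RPN > 35: #2 (100), #3 (36), #5 (125), #6 (45).
Sum: 100 + 36 + 125 + 45 = 306.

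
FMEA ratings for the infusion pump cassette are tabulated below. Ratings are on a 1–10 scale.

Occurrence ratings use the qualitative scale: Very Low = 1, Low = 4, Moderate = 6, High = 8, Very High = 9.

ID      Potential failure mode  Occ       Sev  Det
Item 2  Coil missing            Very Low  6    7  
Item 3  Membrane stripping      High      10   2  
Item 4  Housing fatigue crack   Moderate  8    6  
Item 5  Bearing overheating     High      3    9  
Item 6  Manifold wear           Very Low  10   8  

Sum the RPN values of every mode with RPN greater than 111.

664

RPN = Severity × Occurrence × Detection:
  Item 2: 6 × 1 × 7 = 42
  Item 3: 10 × 8 × 2 = 160
  Item 4: 8 × 6 × 6 = 288
  Item 5: 3 × 8 × 9 = 216
  Item 6: 10 × 1 × 8 = 80
RPN > 111: Item 3 (160), Item 4 (288), Item 5 (216).
Sum: 160 + 288 + 216 = 664.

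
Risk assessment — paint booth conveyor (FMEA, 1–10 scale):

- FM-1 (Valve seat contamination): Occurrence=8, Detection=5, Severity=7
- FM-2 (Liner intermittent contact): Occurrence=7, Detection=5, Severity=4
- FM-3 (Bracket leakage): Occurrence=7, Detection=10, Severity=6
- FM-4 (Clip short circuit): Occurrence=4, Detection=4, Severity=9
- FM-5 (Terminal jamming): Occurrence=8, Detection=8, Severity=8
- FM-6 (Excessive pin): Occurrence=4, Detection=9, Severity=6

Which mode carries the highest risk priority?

RPN = Severity × Occurrence × Detection:
  FM-1: 7 × 8 × 5 = 280
  FM-2: 4 × 7 × 5 = 140
  FM-3: 6 × 7 × 10 = 420
  FM-4: 9 × 4 × 4 = 144
  FM-5: 8 × 8 × 8 = 512
  FM-6: 6 × 4 × 9 = 216
Highest RPN is 512 → FM-5.

FM-5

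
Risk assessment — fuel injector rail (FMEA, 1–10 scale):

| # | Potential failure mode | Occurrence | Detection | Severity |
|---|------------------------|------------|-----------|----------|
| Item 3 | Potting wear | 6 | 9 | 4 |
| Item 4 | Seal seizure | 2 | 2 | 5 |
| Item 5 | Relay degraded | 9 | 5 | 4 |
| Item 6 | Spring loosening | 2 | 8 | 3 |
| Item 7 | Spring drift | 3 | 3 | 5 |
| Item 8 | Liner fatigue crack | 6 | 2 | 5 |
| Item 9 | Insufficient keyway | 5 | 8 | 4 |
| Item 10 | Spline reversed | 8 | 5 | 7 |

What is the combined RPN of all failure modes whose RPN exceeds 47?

RPN = Severity × Occurrence × Detection:
  Item 3: 4 × 6 × 9 = 216
  Item 4: 5 × 2 × 2 = 20
  Item 5: 4 × 9 × 5 = 180
  Item 6: 3 × 2 × 8 = 48
  Item 7: 5 × 3 × 3 = 45
  Item 8: 5 × 6 × 2 = 60
  Item 9: 4 × 5 × 8 = 160
  Item 10: 7 × 8 × 5 = 280
RPN > 47: Item 3 (216), Item 5 (180), Item 6 (48), Item 8 (60), Item 9 (160), Item 10 (280).
Sum: 216 + 180 + 48 + 60 + 160 + 280 = 944.

944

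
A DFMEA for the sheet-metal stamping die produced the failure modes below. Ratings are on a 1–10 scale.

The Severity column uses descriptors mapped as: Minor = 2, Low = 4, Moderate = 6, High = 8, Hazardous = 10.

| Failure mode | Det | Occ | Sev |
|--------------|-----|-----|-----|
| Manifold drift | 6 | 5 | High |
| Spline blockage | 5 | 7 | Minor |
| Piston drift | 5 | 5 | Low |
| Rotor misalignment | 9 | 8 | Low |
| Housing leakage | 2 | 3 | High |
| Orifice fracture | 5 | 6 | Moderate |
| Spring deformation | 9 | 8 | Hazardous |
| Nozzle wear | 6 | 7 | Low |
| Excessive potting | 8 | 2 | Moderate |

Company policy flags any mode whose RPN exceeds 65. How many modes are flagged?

RPN = Severity × Occurrence × Detection:
  Manifold drift: 8 × 5 × 6 = 240
  Spline blockage: 2 × 7 × 5 = 70
  Piston drift: 4 × 5 × 5 = 100
  Rotor misalignment: 4 × 8 × 9 = 288
  Housing leakage: 8 × 3 × 2 = 48
  Orifice fracture: 6 × 6 × 5 = 180
  Spring deformation: 10 × 8 × 9 = 720
  Nozzle wear: 4 × 7 × 6 = 168
  Excessive potting: 6 × 2 × 8 = 96
Modes with RPN > 65: Manifold drift (240), Spline blockage (70), Piston drift (100), Rotor misalignment (288), Orifice fracture (180), Spring deformation (720), Nozzle wear (168), Excessive potting (96) → 8.

8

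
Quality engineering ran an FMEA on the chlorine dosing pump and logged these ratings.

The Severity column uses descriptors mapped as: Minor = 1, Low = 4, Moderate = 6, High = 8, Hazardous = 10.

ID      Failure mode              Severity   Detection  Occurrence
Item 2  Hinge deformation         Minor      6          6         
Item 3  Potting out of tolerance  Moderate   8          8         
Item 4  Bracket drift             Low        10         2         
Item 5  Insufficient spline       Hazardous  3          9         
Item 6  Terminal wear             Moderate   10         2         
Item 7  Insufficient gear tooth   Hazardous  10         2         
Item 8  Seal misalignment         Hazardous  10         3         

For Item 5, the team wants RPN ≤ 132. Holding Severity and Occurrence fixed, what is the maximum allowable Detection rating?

1

Item 5: S=10, O=9, D=3 → current RPN = 270.
Fixed product = 90. Need 90 × D ≤ 132, so D ≤ 132/90 = 1.47.
Maximum integer Detection rating = 1 (gives RPN 90; D=2 would give 180 > 132).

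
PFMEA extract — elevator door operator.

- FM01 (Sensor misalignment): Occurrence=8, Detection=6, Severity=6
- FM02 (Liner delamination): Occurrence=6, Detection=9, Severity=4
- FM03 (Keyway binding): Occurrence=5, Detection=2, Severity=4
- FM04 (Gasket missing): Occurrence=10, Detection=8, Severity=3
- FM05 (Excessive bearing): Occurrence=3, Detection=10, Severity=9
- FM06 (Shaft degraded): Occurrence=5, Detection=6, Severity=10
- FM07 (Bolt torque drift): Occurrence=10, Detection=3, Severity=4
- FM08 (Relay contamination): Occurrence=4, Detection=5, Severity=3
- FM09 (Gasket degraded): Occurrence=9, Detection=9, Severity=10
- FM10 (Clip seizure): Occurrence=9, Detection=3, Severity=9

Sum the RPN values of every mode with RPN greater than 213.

RPN = Severity × Occurrence × Detection:
  FM01: 6 × 8 × 6 = 288
  FM02: 4 × 6 × 9 = 216
  FM03: 4 × 5 × 2 = 40
  FM04: 3 × 10 × 8 = 240
  FM05: 9 × 3 × 10 = 270
  FM06: 10 × 5 × 6 = 300
  FM07: 4 × 10 × 3 = 120
  FM08: 3 × 4 × 5 = 60
  FM09: 10 × 9 × 9 = 810
  FM10: 9 × 9 × 3 = 243
RPN > 213: FM01 (288), FM02 (216), FM04 (240), FM05 (270), FM06 (300), FM09 (810), FM10 (243).
Sum: 288 + 216 + 240 + 270 + 300 + 810 + 243 = 2367.

2367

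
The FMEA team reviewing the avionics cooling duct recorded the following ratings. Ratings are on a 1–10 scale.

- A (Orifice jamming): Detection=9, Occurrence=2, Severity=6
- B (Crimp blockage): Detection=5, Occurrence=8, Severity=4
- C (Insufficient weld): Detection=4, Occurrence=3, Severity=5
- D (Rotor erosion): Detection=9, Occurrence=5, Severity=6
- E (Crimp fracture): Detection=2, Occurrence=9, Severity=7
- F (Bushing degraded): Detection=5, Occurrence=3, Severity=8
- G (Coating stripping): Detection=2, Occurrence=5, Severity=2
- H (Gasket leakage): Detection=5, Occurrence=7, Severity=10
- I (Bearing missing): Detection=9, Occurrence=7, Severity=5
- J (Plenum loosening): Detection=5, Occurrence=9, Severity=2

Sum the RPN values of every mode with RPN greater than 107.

RPN = Severity × Occurrence × Detection:
  A: 6 × 2 × 9 = 108
  B: 4 × 8 × 5 = 160
  C: 5 × 3 × 4 = 60
  D: 6 × 5 × 9 = 270
  E: 7 × 9 × 2 = 126
  F: 8 × 3 × 5 = 120
  G: 2 × 5 × 2 = 20
  H: 10 × 7 × 5 = 350
  I: 5 × 7 × 9 = 315
  J: 2 × 9 × 5 = 90
RPN > 107: A (108), B (160), D (270), E (126), F (120), H (350), I (315).
Sum: 108 + 160 + 270 + 126 + 120 + 350 + 315 = 1449.

1449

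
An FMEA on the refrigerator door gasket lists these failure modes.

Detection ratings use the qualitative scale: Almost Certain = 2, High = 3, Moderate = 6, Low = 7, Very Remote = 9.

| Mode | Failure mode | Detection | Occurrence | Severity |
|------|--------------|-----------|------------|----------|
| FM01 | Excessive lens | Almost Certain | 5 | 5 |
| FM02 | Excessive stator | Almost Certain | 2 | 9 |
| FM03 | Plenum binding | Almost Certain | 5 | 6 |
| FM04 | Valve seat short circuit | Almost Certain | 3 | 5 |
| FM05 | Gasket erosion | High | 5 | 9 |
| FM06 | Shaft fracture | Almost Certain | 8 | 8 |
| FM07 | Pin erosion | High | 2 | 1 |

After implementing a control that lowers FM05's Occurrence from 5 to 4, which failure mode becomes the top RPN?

RPN = Severity × Occurrence × Detection:
  FM01: 5 × 5 × 2 = 50
  FM02: 9 × 2 × 2 = 36
  FM03: 6 × 5 × 2 = 60
  FM04: 5 × 3 × 2 = 30
  FM05: 9 × 5 × 3 = 135
  FM06: 8 × 8 × 2 = 128
  FM07: 1 × 2 × 3 = 6
After action: FM05 → 9 × 4 × 3 = 108.
Revised RPNs: FM06=128, FM05=108, FM03=60, FM01=50, FM02=36, FM04=30, FM07=6.
Highest is now FM06 (128).

FM06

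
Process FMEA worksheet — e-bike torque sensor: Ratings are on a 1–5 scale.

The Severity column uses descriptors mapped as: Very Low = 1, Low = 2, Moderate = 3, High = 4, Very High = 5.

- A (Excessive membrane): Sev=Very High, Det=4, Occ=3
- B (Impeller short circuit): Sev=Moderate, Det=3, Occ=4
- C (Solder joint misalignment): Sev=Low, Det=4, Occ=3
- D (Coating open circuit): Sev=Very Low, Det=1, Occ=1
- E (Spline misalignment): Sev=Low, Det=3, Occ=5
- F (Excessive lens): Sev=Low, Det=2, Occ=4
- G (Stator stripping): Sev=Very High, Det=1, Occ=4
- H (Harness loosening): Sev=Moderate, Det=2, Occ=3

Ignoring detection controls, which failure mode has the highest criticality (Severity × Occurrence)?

Criticality = Severity × Occurrence:
  A: 5 × 3 = 15
  B: 3 × 4 = 12
  C: 2 × 3 = 6
  D: 1 × 1 = 1
  E: 2 × 5 = 10
  F: 2 × 4 = 8
  G: 5 × 4 = 20
  H: 3 × 3 = 9
Highest criticality is 20 → G.

G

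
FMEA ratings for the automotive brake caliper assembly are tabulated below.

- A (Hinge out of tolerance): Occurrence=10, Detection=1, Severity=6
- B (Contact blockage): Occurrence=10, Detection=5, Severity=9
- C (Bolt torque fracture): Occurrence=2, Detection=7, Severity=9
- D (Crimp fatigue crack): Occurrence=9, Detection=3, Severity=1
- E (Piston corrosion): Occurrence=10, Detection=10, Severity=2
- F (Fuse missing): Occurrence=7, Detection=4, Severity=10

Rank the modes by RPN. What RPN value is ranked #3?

200

RPN = Severity × Occurrence × Detection:
  A: 6 × 10 × 1 = 60
  B: 9 × 10 × 5 = 450
  C: 9 × 2 × 7 = 126
  D: 1 × 9 × 3 = 27
  E: 2 × 10 × 10 = 200
  F: 10 × 7 × 4 = 280
Sorted descending: 450, 280, 200, 126, 60, 27.
The third-highest RPN is 200 (E).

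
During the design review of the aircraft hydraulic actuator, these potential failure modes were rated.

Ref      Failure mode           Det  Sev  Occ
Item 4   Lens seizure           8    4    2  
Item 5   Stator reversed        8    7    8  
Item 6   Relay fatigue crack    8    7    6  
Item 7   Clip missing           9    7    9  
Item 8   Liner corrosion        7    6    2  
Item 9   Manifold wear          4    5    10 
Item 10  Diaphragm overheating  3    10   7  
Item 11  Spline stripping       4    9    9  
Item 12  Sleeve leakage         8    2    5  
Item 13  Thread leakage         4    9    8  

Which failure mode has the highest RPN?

Item 7

RPN = Severity × Occurrence × Detection:
  Item 4: 4 × 2 × 8 = 64
  Item 5: 7 × 8 × 8 = 448
  Item 6: 7 × 6 × 8 = 336
  Item 7: 7 × 9 × 9 = 567
  Item 8: 6 × 2 × 7 = 84
  Item 9: 5 × 10 × 4 = 200
  Item 10: 10 × 7 × 3 = 210
  Item 11: 9 × 9 × 4 = 324
  Item 12: 2 × 5 × 8 = 80
  Item 13: 9 × 8 × 4 = 288
Highest RPN is 567 → Item 7.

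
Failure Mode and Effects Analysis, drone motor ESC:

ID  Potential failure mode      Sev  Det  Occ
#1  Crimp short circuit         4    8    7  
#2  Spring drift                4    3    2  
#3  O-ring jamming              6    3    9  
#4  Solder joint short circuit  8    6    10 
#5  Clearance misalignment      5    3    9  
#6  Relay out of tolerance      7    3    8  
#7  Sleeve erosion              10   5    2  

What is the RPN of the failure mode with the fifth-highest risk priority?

135

RPN = Severity × Occurrence × Detection:
  #1: 4 × 7 × 8 = 224
  #2: 4 × 2 × 3 = 24
  #3: 6 × 9 × 3 = 162
  #4: 8 × 10 × 6 = 480
  #5: 5 × 9 × 3 = 135
  #6: 7 × 8 × 3 = 168
  #7: 10 × 2 × 5 = 100
Sorted descending: 480, 224, 168, 162, 135, 100, 24.
The fifth-highest RPN is 135 (#5).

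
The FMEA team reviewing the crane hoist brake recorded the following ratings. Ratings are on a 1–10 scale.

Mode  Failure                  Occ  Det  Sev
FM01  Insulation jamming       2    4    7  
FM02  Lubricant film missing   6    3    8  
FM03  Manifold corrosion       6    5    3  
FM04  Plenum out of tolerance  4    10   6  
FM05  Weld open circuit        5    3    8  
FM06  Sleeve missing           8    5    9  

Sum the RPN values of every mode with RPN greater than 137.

744

RPN = Severity × Occurrence × Detection:
  FM01: 7 × 2 × 4 = 56
  FM02: 8 × 6 × 3 = 144
  FM03: 3 × 6 × 5 = 90
  FM04: 6 × 4 × 10 = 240
  FM05: 8 × 5 × 3 = 120
  FM06: 9 × 8 × 5 = 360
RPN > 137: FM02 (144), FM04 (240), FM06 (360).
Sum: 144 + 240 + 360 = 744.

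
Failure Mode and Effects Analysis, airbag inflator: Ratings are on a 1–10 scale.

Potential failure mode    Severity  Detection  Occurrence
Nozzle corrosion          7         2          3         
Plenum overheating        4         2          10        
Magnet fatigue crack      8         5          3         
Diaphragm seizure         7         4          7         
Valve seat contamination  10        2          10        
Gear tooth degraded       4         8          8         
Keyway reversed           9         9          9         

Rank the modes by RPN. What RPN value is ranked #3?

200

RPN = Severity × Occurrence × Detection:
  Nozzle corrosion: 7 × 3 × 2 = 42
  Plenum overheating: 4 × 10 × 2 = 80
  Magnet fatigue crack: 8 × 3 × 5 = 120
  Diaphragm seizure: 7 × 7 × 4 = 196
  Valve seat contamination: 10 × 10 × 2 = 200
  Gear tooth degraded: 4 × 8 × 8 = 256
  Keyway reversed: 9 × 9 × 9 = 729
Sorted descending: 729, 256, 200, 196, 120, 80, 42.
The third-highest RPN is 200 (Valve seat contamination).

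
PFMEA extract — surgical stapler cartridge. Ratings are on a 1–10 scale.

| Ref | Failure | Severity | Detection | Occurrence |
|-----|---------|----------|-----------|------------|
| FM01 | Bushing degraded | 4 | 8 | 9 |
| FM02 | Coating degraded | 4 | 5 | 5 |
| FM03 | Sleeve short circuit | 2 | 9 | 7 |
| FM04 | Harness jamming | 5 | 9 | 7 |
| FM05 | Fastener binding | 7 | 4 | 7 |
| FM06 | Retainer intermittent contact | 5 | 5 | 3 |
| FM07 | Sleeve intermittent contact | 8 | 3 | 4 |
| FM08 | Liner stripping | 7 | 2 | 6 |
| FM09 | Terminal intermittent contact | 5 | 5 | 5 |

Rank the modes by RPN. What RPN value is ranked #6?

RPN = Severity × Occurrence × Detection:
  FM01: 4 × 9 × 8 = 288
  FM02: 4 × 5 × 5 = 100
  FM03: 2 × 7 × 9 = 126
  FM04: 5 × 7 × 9 = 315
  FM05: 7 × 7 × 4 = 196
  FM06: 5 × 3 × 5 = 75
  FM07: 8 × 4 × 3 = 96
  FM08: 7 × 6 × 2 = 84
  FM09: 5 × 5 × 5 = 125
Sorted descending: 315, 288, 196, 126, 125, 100, 96, 84, 75.
The sixth-highest RPN is 100 (FM02).

100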